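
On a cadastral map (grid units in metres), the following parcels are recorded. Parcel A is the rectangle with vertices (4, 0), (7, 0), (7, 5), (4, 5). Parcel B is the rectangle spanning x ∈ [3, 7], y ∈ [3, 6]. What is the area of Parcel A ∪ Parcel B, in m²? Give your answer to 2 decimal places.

21.00

By inclusion–exclusion:
Individual areas: |Parcel A| = 15, |Parcel B| = 12.
|Parcel A∩Parcel B|: x∈[4,7], y∈[3,5] → 3·2 = 6.
|Parcel A ∪ Parcel B| = 27 − 6 = 21.00.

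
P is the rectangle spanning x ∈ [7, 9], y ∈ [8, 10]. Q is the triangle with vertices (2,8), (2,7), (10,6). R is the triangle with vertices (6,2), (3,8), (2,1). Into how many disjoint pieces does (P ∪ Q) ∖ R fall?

(P ∪ Q) ∖ R splits into 3 disjoint pieces (area 4, area 2.7429, area 0.853).

3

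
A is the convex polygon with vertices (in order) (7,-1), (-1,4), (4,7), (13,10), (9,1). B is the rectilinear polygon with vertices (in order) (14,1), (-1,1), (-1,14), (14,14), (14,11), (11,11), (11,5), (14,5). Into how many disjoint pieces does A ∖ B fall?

2

A ∖ B splits into 2 disjoint pieces (area 5.2, area 3.8333).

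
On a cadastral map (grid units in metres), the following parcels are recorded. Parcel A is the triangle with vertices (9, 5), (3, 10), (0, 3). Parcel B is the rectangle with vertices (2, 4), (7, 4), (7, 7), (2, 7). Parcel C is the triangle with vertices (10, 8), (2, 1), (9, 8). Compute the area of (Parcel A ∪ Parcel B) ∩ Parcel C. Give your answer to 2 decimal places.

1.29

The region (Parcel A ∪ Parcel B) ∩ Parcel C is the polygon with vertices (5,4), (7.364,6.364), (7.756,6.037), (5.429,4).
By the shoelace formula its area is 1.29.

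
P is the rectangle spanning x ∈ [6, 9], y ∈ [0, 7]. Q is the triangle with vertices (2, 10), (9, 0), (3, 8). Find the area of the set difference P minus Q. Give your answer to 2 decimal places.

|P| = 21, |P∩Q| = 0.4286.
|P ∖ Q| = |P| − |P∩Q| = 21 − 0.4286 = 20.57.

20.57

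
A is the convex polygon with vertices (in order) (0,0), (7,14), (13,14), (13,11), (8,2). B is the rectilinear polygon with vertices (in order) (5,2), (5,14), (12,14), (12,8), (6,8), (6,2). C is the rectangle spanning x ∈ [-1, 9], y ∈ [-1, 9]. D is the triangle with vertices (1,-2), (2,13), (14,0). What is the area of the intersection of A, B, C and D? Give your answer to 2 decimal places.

7.15

The intersection is the polygon with vertices (6,2), (5,2), (5,9), (5.692,9), (6.615,8), (6,8).
By the shoelace formula its area is 7.15.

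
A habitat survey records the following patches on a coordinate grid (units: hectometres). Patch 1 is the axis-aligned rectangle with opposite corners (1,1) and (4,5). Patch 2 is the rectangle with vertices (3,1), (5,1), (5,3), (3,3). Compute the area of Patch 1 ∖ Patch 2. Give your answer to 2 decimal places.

10.00

|Patch 1∩Patch 2|: x∈[3,4], y∈[1,3] → 1·2 = 2.
|Patch 1| = 12.
|Patch 1 ∖ Patch 2| = |Patch 1| − |Patch 1∩Patch 2| = 12 − 2 = 10.00.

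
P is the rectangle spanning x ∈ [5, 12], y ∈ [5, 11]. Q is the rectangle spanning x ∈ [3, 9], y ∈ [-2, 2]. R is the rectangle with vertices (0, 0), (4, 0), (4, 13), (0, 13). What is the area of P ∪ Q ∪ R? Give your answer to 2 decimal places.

116.00

By inclusion–exclusion:
Individual areas: |P| = 42, |Q| = 24, |R| = 52.
|P∩Q| = 0 (no overlap).
|P∩R| = 0 (no overlap).
|Q∩R|: x∈[3,4], y∈[0,2] → 1·2 = 2.
|P∩Q∩R| = 0.
|P ∪ Q ∪ R| = 118 − 2 + 0 = 116.00.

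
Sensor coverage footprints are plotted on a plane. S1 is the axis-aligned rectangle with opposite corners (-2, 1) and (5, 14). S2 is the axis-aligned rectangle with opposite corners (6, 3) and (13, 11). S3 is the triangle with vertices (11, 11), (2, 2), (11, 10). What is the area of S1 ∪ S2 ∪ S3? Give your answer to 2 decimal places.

By inclusion–exclusion:
Individual areas: |S1| = 91, |S2| = 56, |S3| = 4.5.
|S1∩S2| = 0 (no overlap).
|S1∩S3| = 0.5.
|S2∩S3| = 3.6111.
|S1∩S2∩S3| = 0.
|S1 ∪ S2 ∪ S3| = 151.5 − 4.1111 + 0 = 147.39.

147.39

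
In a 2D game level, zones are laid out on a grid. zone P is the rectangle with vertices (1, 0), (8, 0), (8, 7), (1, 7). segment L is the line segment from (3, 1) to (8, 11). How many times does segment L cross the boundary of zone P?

1

The segment meets the boundary at (6,7).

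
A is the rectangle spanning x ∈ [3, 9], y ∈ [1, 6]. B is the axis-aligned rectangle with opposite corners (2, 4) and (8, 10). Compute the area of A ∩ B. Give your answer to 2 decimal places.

10.00

|A∩B|: x∈[3,8], y∈[4,6] → 5·2 = 10.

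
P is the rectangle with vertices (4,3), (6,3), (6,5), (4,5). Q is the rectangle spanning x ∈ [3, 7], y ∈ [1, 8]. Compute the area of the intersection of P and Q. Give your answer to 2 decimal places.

|P∩Q|: x∈[4,6], y∈[3,5] → 2·2 = 4.

4.00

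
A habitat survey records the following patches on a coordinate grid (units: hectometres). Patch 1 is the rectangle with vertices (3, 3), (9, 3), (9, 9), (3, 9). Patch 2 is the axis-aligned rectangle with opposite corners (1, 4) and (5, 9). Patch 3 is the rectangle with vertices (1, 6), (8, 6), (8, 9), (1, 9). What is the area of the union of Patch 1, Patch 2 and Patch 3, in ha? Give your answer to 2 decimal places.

By inclusion–exclusion:
Individual areas: |Patch 1| = 36, |Patch 2| = 20, |Patch 3| = 21.
|Patch 1∩Patch 2|: x∈[3,5], y∈[4,9] → 2·5 = 10.
|Patch 1∩Patch 3|: x∈[3,8], y∈[6,9] → 5·3 = 15.
|Patch 2∩Patch 3|: x∈[1,5], y∈[6,9] → 4·3 = 12.
|Patch 1∩Patch 2∩Patch 3| = 6.
|Patch 1 ∪ Patch 2 ∪ Patch 3| = 77 − 37 + 6 = 46.00.

46.00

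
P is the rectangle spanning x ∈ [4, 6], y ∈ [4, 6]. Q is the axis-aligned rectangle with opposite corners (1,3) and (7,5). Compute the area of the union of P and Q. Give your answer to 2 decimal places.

14.00

By inclusion–exclusion:
Individual areas: |P| = 4, |Q| = 12.
|P∩Q|: x∈[4,6], y∈[4,5] → 2·1 = 2.
|P ∪ Q| = 16 − 2 = 14.00.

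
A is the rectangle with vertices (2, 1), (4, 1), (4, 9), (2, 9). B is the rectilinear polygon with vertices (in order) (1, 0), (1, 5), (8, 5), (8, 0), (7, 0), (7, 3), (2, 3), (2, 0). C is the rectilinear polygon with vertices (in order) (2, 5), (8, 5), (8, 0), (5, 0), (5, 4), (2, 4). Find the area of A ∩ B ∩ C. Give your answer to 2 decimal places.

2.00

The intersection is the polygon with vertices (2,5), (4,5), (4,4), (2,4).
By the shoelace formula its area is 2.00.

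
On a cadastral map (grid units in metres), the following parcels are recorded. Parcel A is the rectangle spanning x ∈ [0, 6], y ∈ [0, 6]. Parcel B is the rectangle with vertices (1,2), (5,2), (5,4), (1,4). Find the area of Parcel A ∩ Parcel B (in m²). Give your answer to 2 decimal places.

8.00

|Parcel A∩Parcel B|: x∈[1,5], y∈[2,4] → 4·2 = 8.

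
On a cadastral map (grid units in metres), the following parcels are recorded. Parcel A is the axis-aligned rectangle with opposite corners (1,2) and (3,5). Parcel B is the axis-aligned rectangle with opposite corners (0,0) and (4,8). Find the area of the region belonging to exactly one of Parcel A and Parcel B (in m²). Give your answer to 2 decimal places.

26.00

|Parcel A∩Parcel B|: x∈[1,3], y∈[2,5] → 2·3 = 6.
|Parcel A △ Parcel B| = |Parcel A| + |Parcel B| − 2·|Parcel A∩Parcel B| = 6 + 32 − 12 = 26.00.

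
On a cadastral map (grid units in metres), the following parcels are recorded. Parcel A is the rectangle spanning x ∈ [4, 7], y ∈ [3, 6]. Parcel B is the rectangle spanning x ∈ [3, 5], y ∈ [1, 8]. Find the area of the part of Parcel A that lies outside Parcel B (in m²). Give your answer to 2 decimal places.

|Parcel A∩Parcel B|: x∈[4,5], y∈[3,6] → 1·3 = 3.
|Parcel A| = 9.
|Parcel A ∖ Parcel B| = |Parcel A| − |Parcel A∩Parcel B| = 9 − 3 = 6.00.

6.00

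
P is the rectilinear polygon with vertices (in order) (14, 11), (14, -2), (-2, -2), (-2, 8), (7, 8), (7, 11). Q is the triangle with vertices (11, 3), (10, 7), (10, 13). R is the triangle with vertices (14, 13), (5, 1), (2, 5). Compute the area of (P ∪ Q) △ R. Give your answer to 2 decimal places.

148.37

|P ∪ Q| = 181.2.
|(P ∪ Q) ∩ R| = 34.4167.
|(P ∪ Q) △ R| = 181.2 + 36 − 68.8333 = 148.37.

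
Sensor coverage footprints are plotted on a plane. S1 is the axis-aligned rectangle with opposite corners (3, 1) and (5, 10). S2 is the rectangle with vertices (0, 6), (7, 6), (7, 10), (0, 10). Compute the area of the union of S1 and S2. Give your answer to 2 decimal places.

By inclusion–exclusion:
Individual areas: |S1| = 18, |S2| = 28.
|S1∩S2|: x∈[3,5], y∈[6,10] → 2·4 = 8.
|S1 ∪ S2| = 46 − 8 = 38.00.

38.00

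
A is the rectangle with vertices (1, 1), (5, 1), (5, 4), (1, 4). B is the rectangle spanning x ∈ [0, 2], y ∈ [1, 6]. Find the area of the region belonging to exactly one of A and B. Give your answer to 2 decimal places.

16.00

|A∩B|: x∈[1,2], y∈[1,4] → 1·3 = 3.
|A △ B| = |A| + |B| − 2·|A∩B| = 12 + 10 − 6 = 16.00.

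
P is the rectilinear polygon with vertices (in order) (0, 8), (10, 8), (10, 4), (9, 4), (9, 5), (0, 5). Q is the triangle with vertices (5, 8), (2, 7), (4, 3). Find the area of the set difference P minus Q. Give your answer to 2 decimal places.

|P| = 31, |P∩Q| = 5.6.
|P ∖ Q| = |P| − |P∩Q| = 31 − 5.6 = 25.40.

25.40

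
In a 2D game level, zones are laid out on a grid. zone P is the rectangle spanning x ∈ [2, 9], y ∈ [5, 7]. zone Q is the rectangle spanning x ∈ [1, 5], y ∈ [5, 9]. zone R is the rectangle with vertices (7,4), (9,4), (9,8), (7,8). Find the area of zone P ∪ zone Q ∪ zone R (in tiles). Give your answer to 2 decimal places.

28.00

By inclusion–exclusion:
Individual areas: |zone P| = 14, |zone Q| = 16, |zone R| = 8.
|zone P∩zone Q|: x∈[2,5], y∈[5,7] → 3·2 = 6.
|zone P∩zone R|: x∈[7,9], y∈[5,7] → 2·2 = 4.
|zone Q∩zone R| = 0 (no overlap).
|zone P∩zone Q∩zone R| = 0.
|zone P ∪ zone Q ∪ zone R| = 38 − 10 + 0 = 28.00.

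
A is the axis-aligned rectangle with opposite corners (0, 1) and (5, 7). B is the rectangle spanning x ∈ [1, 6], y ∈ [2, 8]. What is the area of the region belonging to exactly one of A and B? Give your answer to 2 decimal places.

|A∩B|: x∈[1,5], y∈[2,7] → 4·5 = 20.
|A △ B| = |A| + |B| − 2·|A∩B| = 30 + 30 − 40 = 20.00.

20.00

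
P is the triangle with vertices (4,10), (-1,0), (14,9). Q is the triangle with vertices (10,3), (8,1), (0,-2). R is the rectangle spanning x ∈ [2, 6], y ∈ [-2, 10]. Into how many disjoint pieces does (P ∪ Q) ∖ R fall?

(P ∪ Q) ∖ R splits into 4 disjoint pieces (area 22.4, area 6.3, area 2.75, area 0.25).

4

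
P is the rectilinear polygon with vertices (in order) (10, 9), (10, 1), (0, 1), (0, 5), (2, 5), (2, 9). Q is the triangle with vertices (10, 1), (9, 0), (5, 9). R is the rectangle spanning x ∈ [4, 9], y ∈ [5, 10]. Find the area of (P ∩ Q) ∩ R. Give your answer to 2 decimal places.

The region (P ∩ Q) ∩ R is the polygon with vertices (5,9), (7.5,5), (6.778,5).
By the shoelace formula its area is 1.44.

1.44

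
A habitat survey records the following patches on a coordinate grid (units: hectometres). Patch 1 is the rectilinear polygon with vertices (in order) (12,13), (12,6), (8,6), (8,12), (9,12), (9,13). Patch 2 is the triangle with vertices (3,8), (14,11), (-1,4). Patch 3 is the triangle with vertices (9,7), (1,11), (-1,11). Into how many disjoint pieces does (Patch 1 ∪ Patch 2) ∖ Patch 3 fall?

2

(Patch 1 ∪ Patch 2) ∖ Patch 3 splits into 2 disjoint pieces (area 29.3318, area 10.0125).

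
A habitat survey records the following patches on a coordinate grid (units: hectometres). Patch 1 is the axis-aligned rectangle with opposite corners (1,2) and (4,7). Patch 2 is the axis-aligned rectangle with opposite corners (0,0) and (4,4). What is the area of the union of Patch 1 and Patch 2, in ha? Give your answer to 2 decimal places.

By inclusion–exclusion:
Individual areas: |Patch 1| = 15, |Patch 2| = 16.
|Patch 1∩Patch 2|: x∈[1,4], y∈[2,4] → 3·2 = 6.
|Patch 1 ∪ Patch 2| = 31 − 6 = 25.00.

25.00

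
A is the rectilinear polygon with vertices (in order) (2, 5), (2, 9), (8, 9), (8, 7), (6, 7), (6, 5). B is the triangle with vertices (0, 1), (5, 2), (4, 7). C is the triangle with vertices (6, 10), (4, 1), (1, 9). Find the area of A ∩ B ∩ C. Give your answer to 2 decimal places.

1.73

The intersection is the polygon with vertices (4,7), (4.4,5), (2.667,5).
By the shoelace formula its area is 1.73.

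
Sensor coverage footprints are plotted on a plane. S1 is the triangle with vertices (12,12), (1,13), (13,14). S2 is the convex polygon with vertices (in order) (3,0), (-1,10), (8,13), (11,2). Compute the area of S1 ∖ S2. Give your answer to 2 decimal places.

10.97

|S1| = 11.5, |S1∩S2| = 0.5339.
|S1 ∖ S2| = |S1| − |S1∩S2| = 11.5 − 0.5339 = 10.97.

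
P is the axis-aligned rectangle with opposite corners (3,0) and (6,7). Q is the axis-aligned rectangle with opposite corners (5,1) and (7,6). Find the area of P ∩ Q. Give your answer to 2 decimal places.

|P∩Q|: x∈[5,6], y∈[1,6] → 1·5 = 5.

5.00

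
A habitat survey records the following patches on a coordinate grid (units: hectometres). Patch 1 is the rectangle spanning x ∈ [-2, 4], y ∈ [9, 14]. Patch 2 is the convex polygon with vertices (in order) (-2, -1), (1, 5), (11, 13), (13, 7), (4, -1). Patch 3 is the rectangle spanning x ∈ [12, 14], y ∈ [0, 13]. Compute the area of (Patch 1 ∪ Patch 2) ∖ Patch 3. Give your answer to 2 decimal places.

123.06

|Patch 1 ∪ Patch 2| = 125.
|(Patch 1 ∪ Patch 2) ∩ Patch 3| = 1.9444.
|(Patch 1 ∪ Patch 2) ∖ Patch 3| = 125 − 1.9444 = 123.06.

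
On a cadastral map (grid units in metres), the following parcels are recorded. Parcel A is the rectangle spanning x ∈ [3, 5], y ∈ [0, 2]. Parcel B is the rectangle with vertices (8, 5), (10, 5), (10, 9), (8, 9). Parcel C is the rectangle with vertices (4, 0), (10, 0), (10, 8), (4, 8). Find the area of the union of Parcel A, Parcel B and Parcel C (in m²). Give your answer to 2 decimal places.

52.00

By inclusion–exclusion:
Individual areas: |Parcel A| = 4, |Parcel B| = 8, |Parcel C| = 48.
|Parcel A∩Parcel B| = 0 (no overlap).
|Parcel A∩Parcel C|: x∈[4,5], y∈[0,2] → 1·2 = 2.
|Parcel B∩Parcel C|: x∈[8,10], y∈[5,8] → 2·3 = 6.
|Parcel A∩Parcel B∩Parcel C| = 0.
|Parcel A ∪ Parcel B ∪ Parcel C| = 60 − 8 + 0 = 52.00.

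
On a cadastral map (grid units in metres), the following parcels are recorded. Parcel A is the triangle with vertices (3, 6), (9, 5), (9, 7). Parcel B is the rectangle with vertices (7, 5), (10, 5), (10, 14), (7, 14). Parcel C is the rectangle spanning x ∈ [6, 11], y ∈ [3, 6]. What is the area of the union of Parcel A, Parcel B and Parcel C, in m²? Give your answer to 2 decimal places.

41.08

By inclusion–exclusion:
Individual areas: |Parcel A| = 6, |Parcel B| = 27, |Parcel C| = 15.
|Parcel A∩Parcel B| = 3.3333.
|Parcel A∩Parcel C| = 2.25.
|Parcel B∩Parcel C|: x∈[7,10], y∈[5,6] → 3·1 = 3.
|Parcel A∩Parcel B∩Parcel C| = 1.6667.
|Parcel A ∪ Parcel B ∪ Parcel C| = 48 − 8.5833 + 1.6667 = 41.08.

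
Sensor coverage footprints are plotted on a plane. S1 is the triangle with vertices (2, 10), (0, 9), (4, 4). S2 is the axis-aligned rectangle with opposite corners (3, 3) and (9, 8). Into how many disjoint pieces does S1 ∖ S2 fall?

1

S1 ∖ S2 is a single connected region.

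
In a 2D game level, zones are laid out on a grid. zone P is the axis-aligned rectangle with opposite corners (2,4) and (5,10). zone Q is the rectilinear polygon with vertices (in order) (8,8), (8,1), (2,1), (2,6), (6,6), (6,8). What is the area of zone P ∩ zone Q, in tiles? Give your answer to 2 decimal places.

The intersection is the polygon with vertices (5,4), (2,4), (2,6), (5,6).
By the shoelace formula its area is 6.00.

6.00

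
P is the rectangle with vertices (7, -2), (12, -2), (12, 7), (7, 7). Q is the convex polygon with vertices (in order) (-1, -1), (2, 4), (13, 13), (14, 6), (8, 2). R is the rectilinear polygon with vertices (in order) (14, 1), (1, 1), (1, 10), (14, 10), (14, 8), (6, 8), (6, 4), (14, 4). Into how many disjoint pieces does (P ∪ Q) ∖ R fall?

(P ∪ Q) ∖ R splits into 4 disjoint pieces (area 15, area 5.3333, area 28.7244, area 6.1429).

4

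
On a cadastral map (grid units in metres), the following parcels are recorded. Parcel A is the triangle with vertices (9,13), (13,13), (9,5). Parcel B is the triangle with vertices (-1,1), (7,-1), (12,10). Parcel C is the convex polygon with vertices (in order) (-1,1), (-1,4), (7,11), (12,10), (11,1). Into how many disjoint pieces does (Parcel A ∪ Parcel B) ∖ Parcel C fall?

(Parcel A ∪ Parcel B) ∖ Parcel C splits into 2 disjoint pieces (area 8.8727, area 8.9091).

2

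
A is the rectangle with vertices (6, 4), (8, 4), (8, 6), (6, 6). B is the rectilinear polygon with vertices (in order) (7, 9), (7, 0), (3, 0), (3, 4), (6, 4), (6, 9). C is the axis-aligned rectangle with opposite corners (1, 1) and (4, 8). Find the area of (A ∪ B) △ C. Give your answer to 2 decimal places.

38.00

|A ∪ B| = 23.
|(A ∪ B) ∩ C| = 3.
|(A ∪ B) △ C| = 23 + 21 − 6 = 38.00.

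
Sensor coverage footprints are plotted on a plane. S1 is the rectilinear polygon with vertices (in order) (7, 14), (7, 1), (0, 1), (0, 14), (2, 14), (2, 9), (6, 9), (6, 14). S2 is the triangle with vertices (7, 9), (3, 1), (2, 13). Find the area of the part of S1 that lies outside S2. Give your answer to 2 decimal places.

|S1| = 71, |S1∩S2| = 19.0667.
|S1 ∖ S2| = |S1| − |S1∩S2| = 71 − 19.0667 = 51.93.

51.93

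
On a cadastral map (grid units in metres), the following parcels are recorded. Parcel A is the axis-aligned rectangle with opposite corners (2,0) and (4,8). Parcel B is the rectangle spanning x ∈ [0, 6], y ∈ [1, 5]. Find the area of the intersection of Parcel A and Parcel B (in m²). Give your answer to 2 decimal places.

|Parcel A∩Parcel B|: x∈[2,4], y∈[1,5] → 2·4 = 8.

8.00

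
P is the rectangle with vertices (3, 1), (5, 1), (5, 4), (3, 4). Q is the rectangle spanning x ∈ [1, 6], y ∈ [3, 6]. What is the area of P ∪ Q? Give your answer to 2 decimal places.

19.00

By inclusion–exclusion:
Individual areas: |P| = 6, |Q| = 15.
|P∩Q|: x∈[3,5], y∈[3,4] → 2·1 = 2.
|P ∪ Q| = 21 − 2 = 19.00.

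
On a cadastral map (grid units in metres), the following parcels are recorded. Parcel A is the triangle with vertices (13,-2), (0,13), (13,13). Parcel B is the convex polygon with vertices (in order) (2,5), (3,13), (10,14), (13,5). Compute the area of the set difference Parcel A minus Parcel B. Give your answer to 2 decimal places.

|Parcel A| = 97.5, |Parcel A∩Parcel B| = 61.0622.
|Parcel A ∖ Parcel B| = |Parcel A| − |Parcel A∩Parcel B| = 97.5 − 61.0622 = 36.44.

36.44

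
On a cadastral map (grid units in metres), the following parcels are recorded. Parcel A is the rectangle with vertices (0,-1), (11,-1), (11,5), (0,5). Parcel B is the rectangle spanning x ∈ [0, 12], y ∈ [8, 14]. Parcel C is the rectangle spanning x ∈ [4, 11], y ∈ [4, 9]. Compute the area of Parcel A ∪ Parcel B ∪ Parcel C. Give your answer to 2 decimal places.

By inclusion–exclusion:
Individual areas: |Parcel A| = 66, |Parcel B| = 72, |Parcel C| = 35.
|Parcel A∩Parcel B| = 0 (no overlap).
|Parcel A∩Parcel C|: x∈[4,11], y∈[4,5] → 7·1 = 7.
|Parcel B∩Parcel C|: x∈[4,11], y∈[8,9] → 7·1 = 7.
|Parcel A∩Parcel B∩Parcel C| = 0.
|Parcel A ∪ Parcel B ∪ Parcel C| = 173 − 14 + 0 = 159.00.

159.00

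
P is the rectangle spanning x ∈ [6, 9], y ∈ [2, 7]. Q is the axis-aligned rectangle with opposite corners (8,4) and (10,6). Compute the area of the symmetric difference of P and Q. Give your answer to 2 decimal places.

15.00

|P∩Q|: x∈[8,9], y∈[4,6] → 1·2 = 2.
|P △ Q| = |P| + |Q| − 2·|P∩Q| = 15 + 4 − 4 = 15.00.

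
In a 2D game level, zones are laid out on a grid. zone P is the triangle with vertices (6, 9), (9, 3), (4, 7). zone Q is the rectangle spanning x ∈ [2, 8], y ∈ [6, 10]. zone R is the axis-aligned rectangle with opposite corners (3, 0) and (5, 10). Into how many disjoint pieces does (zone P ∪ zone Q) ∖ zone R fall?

2

(zone P ∪ zone Q) ∖ zone R splits into 2 disjoint pieces (area 15.375, area 4).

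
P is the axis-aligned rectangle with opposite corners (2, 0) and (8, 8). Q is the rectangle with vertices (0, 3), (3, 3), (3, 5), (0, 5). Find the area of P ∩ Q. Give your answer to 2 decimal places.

2.00

|P∩Q|: x∈[2,3], y∈[3,5] → 1·2 = 2.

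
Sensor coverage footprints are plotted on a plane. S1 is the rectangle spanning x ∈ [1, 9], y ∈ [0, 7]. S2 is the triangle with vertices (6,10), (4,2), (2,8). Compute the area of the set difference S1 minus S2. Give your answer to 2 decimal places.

48.71

|S1| = 56, |S1∩S2| = 7.2917.
|S1 ∖ S2| = |S1| − |S1∩S2| = 56 − 7.2917 = 48.71.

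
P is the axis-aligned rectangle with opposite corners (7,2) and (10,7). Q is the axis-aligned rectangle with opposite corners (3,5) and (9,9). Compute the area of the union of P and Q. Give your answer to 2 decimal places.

By inclusion–exclusion:
Individual areas: |P| = 15, |Q| = 24.
|P∩Q|: x∈[7,9], y∈[5,7] → 2·2 = 4.
|P ∪ Q| = 39 − 4 = 35.00.

35.00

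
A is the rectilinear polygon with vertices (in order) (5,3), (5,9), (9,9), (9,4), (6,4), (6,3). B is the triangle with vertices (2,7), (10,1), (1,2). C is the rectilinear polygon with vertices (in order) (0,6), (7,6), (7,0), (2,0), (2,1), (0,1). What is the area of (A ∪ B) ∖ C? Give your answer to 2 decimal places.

|A ∪ B| = 42.625.
|(A ∪ B) ∩ C| = 22.9833.
|(A ∪ B) ∖ C| = 42.625 − 22.9833 = 19.64.

19.64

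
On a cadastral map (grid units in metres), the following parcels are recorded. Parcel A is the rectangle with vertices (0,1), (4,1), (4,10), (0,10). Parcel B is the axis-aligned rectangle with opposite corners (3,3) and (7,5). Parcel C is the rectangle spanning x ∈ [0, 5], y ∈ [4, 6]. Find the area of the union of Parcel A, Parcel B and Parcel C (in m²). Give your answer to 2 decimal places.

43.00

By inclusion–exclusion:
Individual areas: |Parcel A| = 36, |Parcel B| = 8, |Parcel C| = 10.
|Parcel A∩Parcel B|: x∈[3,4], y∈[3,5] → 1·2 = 2.
|Parcel A∩Parcel C|: x∈[0,4], y∈[4,6] → 4·2 = 8.
|Parcel B∩Parcel C|: x∈[3,5], y∈[4,5] → 2·1 = 2.
|Parcel A∩Parcel B∩Parcel C| = 1.
|Parcel A ∪ Parcel B ∪ Parcel C| = 54 − 12 + 1 = 43.00.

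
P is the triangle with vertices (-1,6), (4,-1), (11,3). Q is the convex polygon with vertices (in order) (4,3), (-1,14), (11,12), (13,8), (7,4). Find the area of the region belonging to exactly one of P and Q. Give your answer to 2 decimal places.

114.68

|P| = 34.5, |Q| = 87, |P∩Q| = 3.4103.
|P △ Q| = |P| + |Q| − 2·|P∩Q| = 34.5 + 87 − 6.8205 = 114.68.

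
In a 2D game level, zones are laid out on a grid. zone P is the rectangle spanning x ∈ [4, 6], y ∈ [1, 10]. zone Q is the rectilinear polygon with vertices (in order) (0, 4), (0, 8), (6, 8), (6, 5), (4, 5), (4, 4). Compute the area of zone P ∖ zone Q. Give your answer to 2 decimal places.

12.00

|zone P| = 18, |zone P∩zone Q| = 6.
|zone P ∖ zone Q| = |zone P| − |zone P∩zone Q| = 18 − 6 = 12.00.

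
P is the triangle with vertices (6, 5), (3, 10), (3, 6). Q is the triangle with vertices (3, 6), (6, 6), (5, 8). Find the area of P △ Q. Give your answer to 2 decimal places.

5.40

|P| = 6, |Q| = 3, |P∩Q| = 1.8.
|P △ Q| = |P| + |Q| − 2·|P∩Q| = 6 + 3 − 3.6 = 5.40.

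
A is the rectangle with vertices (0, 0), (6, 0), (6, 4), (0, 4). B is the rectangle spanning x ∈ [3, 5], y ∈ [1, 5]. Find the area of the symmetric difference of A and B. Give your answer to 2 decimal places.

20.00

|A∩B|: x∈[3,5], y∈[1,4] → 2·3 = 6.
|A △ B| = |A| + |B| − 2·|A∩B| = 24 + 8 − 12 = 20.00.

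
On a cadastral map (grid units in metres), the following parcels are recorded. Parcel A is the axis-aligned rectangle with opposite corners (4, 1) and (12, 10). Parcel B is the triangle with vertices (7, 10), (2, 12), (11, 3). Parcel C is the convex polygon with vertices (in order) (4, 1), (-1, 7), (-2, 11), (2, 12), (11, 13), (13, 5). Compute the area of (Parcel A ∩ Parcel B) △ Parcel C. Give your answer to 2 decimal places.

110.29

|Parcel A ∩ Parcel B| = 10.5.
|(Parcel A ∩ Parcel B) ∩ Parcel C| = 10.3539.
|(Parcel A ∩ Parcel B) △ Parcel C| = 10.5 + 120.5 − 20.7079 = 110.29.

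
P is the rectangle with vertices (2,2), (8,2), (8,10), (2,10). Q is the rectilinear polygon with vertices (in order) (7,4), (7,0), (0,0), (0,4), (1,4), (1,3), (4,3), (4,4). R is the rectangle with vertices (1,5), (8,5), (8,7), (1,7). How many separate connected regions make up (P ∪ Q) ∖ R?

2

(P ∪ Q) ∖ R splits into 2 disjoint pieces (area 18, area 35).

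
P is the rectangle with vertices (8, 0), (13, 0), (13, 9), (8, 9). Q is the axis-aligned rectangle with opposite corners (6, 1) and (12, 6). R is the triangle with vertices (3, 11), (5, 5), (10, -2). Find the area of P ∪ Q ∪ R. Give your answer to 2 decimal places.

59.71

By inclusion–exclusion:
Individual areas: |P| = 45, |Q| = 30, |R| = 8.
|P∩Q|: x∈[8,12], y∈[1,6] → 4·5 = 20.
|P∩R| = 0.5626.
|Q∩R| = 2.8659.
|P∩Q∩R| = 0.1374.
|P ∪ Q ∪ R| = 83 − 23.4286 + 0.1374 = 59.71.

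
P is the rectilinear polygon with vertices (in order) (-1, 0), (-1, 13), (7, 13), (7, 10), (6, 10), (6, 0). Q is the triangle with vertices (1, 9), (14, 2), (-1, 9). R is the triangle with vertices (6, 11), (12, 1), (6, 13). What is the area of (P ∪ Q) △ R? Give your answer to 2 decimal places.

98.70

|P ∪ Q| = 96.2974.
|(P ∪ Q) ∩ R| = 1.7974.
|(P ∪ Q) △ R| = 96.2974 + 6 − 3.5949 = 98.70.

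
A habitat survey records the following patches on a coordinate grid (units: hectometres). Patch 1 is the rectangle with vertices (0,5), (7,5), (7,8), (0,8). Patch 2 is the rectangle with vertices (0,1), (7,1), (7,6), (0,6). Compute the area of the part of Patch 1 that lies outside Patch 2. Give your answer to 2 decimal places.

|Patch 1∩Patch 2|: x∈[0,7], y∈[5,6] → 7·1 = 7.
|Patch 1| = 21.
|Patch 1 ∖ Patch 2| = |Patch 1| − |Patch 1∩Patch 2| = 21 − 7 = 14.00.

14.00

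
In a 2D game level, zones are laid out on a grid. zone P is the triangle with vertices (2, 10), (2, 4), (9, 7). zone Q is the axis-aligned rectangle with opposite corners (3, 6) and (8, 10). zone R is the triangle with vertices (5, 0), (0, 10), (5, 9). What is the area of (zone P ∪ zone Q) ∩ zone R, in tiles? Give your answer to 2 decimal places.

The region (zone P ∪ zone Q) ∩ zone R is the polygon with vertices (2,9.6), (5,9), (5,5.286), (2.824,4.353), (2,6).
By the shoelace formula its area is 13.15.

13.15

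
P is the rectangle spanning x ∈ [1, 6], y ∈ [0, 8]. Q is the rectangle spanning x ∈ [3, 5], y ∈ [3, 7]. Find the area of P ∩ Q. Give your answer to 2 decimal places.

|P∩Q|: x∈[3,5], y∈[3,7] → 2·4 = 8.

8.00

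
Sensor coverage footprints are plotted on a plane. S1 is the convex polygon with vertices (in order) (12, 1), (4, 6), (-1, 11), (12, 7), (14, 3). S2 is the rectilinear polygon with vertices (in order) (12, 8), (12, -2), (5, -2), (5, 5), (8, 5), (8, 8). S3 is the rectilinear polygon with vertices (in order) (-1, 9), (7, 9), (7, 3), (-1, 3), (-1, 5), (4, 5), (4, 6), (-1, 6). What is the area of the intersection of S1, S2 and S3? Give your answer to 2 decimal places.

0.61

The intersection is the polygon with vertices (7,5), (7,4.125), (5.6,5).
By the shoelace formula its area is 0.61.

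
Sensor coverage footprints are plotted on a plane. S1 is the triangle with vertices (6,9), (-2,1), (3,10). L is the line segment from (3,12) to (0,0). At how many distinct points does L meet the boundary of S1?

The segment meets the boundary at (2.091,8.364), (1,4).

2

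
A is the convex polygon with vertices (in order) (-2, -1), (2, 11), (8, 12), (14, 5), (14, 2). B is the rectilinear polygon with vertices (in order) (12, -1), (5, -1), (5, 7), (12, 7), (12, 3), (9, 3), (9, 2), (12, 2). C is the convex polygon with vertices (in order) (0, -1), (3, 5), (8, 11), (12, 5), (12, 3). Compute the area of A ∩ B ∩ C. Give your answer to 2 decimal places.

33.33

The intersection is the polygon with vertices (5,7), (10.667,7), (12,5), (12,3), (9,3), (9,2), (5,0.667).
By the shoelace formula its area is 33.33.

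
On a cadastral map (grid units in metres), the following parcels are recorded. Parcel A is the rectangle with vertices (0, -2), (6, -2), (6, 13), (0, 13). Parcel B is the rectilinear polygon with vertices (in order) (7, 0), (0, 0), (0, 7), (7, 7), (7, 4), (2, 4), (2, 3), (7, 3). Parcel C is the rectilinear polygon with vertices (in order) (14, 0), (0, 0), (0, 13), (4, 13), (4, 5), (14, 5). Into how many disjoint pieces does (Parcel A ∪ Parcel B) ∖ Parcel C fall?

(Parcel A ∪ Parcel B) ∖ Parcel C splits into 2 disjoint pieces (area 12, area 18).

2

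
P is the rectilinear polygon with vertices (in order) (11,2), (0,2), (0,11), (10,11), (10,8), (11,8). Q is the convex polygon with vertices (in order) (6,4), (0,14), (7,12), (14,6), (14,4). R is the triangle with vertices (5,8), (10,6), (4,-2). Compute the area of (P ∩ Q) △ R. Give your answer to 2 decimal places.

45.46

|P ∩ Q| = 45.2595.
|(P ∩ Q) ∩ R| = 12.9.
|(P ∩ Q) △ R| = 45.2595 + 26 − 25.8 = 45.46.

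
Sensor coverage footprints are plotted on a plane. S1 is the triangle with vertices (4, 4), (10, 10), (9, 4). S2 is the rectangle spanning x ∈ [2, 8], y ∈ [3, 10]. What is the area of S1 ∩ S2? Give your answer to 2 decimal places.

8.00

The intersection is the polygon with vertices (8,8), (8,4), (4,4).
By the shoelace formula its area is 8.00.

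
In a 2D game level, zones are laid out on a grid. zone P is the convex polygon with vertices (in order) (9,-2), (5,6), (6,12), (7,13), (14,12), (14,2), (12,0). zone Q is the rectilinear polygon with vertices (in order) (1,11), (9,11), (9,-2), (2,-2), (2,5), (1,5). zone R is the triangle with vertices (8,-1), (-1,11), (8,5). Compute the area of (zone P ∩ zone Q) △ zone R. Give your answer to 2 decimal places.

43.07

|zone P ∩ zone Q| = 33.9167.
|(zone P ∩ zone Q) ∩ zone R| = 8.925.
|(zone P ∩ zone Q) △ zone R| = 33.9167 + 27 − 17.85 = 43.07.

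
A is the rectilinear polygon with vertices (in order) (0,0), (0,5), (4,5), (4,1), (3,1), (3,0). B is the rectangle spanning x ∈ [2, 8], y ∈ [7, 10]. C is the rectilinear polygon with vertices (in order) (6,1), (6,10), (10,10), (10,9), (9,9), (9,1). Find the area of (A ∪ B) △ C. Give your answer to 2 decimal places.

53.00

|A ∪ B| = 37.
|(A ∪ B) ∩ C| = 6.
|(A ∪ B) △ C| = 37 + 28 − 12 = 53.00.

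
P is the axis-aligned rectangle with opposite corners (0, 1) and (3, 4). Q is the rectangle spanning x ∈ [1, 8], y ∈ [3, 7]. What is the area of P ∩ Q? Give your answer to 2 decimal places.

|P∩Q|: x∈[1,3], y∈[3,4] → 2·1 = 2.

2.00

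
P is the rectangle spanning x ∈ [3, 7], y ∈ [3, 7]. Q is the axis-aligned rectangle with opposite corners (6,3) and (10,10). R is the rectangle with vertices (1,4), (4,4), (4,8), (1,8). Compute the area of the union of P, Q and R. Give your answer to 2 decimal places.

By inclusion–exclusion:
Individual areas: |P| = 16, |Q| = 28, |R| = 12.
|P∩Q|: x∈[6,7], y∈[3,7] → 1·4 = 4.
|P∩R|: x∈[3,4], y∈[4,7] → 1·3 = 3.
|Q∩R| = 0 (no overlap).
|P∩Q∩R| = 0.
|P ∪ Q ∪ R| = 56 − 7 + 0 = 49.00.

49.00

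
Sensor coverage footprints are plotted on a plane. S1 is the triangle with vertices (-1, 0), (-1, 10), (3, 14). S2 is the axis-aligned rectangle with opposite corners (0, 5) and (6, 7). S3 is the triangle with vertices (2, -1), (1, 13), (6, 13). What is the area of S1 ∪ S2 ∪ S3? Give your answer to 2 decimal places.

By inclusion–exclusion:
Individual areas: |S1| = 20, |S2| = 12, |S3| = 35.
|S1∩S2| = 1.4286.
|S1∩S3| = 3.6476.
|S2∩S3| = 5.
|S1∩S2∩S3| = 0.
|S1 ∪ S2 ∪ S3| = 67 − 10.0762 + 0 = 56.92.

56.92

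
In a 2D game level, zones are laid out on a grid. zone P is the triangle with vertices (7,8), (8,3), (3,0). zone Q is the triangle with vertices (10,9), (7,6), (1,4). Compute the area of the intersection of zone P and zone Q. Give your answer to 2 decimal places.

1.34

The intersection is the polygon with vertices (7.333,6.333), (7,6), (5.8,5.6), (6.538,7.077), (7.12,7.4).
By the shoelace formula its area is 1.34.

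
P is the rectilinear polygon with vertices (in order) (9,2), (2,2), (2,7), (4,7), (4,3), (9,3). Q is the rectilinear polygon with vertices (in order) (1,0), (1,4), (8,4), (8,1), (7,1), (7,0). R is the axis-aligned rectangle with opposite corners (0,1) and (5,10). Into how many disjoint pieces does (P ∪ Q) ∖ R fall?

(P ∪ Q) ∖ R is a single connected region.

1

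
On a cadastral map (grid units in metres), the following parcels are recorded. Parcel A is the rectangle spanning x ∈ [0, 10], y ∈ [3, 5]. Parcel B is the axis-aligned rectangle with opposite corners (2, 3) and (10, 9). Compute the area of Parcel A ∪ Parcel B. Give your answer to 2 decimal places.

52.00

By inclusion–exclusion:
Individual areas: |Parcel A| = 20, |Parcel B| = 48.
|Parcel A∩Parcel B|: x∈[2,10], y∈[3,5] → 8·2 = 16.
|Parcel A ∪ Parcel B| = 68 − 16 = 52.00.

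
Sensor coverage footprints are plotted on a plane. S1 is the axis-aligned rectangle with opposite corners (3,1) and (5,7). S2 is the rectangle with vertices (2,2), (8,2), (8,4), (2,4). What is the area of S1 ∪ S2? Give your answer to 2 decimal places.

20.00

By inclusion–exclusion:
Individual areas: |S1| = 12, |S2| = 12.
|S1∩S2|: x∈[3,5], y∈[2,4] → 2·2 = 4.
|S1 ∪ S2| = 24 − 4 = 20.00.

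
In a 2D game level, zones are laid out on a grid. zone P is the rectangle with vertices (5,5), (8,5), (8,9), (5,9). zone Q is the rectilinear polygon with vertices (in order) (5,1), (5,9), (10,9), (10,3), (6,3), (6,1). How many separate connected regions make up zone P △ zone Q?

zone P △ zone Q is a single connected region.

1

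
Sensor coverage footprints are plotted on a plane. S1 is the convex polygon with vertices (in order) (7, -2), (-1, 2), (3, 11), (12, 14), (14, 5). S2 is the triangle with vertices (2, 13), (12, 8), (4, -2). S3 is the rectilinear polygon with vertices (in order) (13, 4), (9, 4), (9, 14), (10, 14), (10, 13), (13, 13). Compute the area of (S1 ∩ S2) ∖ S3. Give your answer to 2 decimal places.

58.02

|S1 ∩ S2| = 65.8977.
|(S1 ∩ S2) ∩ S3| = 7.875.
|(S1 ∩ S2) ∖ S3| = 65.8977 − 7.875 = 58.02.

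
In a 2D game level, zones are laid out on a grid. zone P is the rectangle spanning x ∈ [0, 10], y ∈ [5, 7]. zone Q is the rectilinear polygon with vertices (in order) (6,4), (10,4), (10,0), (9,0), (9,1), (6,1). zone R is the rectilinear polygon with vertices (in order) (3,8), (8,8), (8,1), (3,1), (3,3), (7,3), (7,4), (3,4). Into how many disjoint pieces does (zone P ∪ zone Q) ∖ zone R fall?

4

(zone P ∪ zone Q) ∖ zone R splits into 4 disjoint pieces (area 4, area 6, area 1, area 7).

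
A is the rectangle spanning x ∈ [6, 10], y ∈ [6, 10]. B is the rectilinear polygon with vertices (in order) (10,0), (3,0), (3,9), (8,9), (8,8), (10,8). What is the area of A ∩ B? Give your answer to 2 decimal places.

The intersection is the polygon with vertices (10,6), (6,6), (6,9), (8,9), (8,8), (10,8).
By the shoelace formula its area is 10.00.

10.00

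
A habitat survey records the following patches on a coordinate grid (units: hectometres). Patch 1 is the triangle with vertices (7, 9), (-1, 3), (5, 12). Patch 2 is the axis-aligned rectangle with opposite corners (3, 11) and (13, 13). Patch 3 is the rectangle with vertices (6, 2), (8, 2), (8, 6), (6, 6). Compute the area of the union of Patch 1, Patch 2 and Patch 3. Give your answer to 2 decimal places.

By inclusion–exclusion:
Individual areas: |Patch 1| = 18, |Patch 2| = 20, |Patch 3| = 8.
|Patch 1∩Patch 2| = 0.6667.
|Patch 1∩Patch 3| = 0.
|Patch 2∩Patch 3| = 0 (no overlap).
|Patch 1∩Patch 2∩Patch 3| = 0.
|Patch 1 ∪ Patch 2 ∪ Patch 3| = 46 − 0.6667 + 0 = 45.33.

45.33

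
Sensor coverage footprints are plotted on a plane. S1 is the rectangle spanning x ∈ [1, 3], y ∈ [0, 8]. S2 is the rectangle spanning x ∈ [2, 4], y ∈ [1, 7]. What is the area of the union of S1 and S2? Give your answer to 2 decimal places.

By inclusion–exclusion:
Individual areas: |S1| = 16, |S2| = 12.
|S1∩S2|: x∈[2,3], y∈[1,7] → 1·6 = 6.
|S1 ∪ S2| = 28 − 6 = 22.00.

22.00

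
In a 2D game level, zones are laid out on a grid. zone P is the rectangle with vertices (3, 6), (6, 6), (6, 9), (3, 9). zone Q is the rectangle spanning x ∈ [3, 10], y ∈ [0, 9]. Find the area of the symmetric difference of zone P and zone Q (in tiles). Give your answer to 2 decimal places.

|zone P∩zone Q|: x∈[3,6], y∈[6,9] → 3·3 = 9.
|zone P △ zone Q| = |zone P| + |zone Q| − 2·|zone P∩zone Q| = 9 + 63 − 18 = 54.00.

54.00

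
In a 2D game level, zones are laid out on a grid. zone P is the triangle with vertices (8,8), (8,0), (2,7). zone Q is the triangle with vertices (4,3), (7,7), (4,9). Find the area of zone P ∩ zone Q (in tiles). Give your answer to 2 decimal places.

6.78

The intersection is the polygon with vertices (4,4.667), (4,7.333), (6,7.667), (7,7), (4.667,3.889).
By the shoelace formula its area is 6.78.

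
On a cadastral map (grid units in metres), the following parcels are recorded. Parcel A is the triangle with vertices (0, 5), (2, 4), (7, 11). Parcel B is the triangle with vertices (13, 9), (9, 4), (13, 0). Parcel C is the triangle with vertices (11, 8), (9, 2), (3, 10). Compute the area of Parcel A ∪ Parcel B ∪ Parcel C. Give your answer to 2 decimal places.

By inclusion–exclusion:
Individual areas: |Parcel A| = 9.5, |Parcel B| = 18, |Parcel C| = 26.
|Parcel A∩Parcel B| = 0.
|Parcel A∩Parcel C| = 1.2241.
|Parcel B∩Parcel C| = 0.6429.
|Parcel A∩Parcel B∩Parcel C| = 0.
|Parcel A ∪ Parcel B ∪ Parcel C| = 53.5 − 1.8669 + 0 = 51.63.

51.63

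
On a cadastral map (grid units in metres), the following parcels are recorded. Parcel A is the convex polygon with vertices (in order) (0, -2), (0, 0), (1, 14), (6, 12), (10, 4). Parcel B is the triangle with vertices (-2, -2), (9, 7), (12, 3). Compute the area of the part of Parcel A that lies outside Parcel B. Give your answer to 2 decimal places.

70.36

|Parcel A| = 94, |Parcel A∩Parcel B| = 23.6358.
|Parcel A ∖ Parcel B| = |Parcel A| − |Parcel A∩Parcel B| = 94 − 23.6358 = 70.36.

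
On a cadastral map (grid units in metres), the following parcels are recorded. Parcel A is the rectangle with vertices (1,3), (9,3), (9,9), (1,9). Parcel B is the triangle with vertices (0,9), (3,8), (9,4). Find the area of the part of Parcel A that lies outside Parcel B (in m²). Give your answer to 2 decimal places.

|Parcel A| = 48, |Parcel A∩Parcel B| = 2.8889.
|Parcel A ∖ Parcel B| = |Parcel A| − |Parcel A∩Parcel B| = 48 − 2.8889 = 45.11.

45.11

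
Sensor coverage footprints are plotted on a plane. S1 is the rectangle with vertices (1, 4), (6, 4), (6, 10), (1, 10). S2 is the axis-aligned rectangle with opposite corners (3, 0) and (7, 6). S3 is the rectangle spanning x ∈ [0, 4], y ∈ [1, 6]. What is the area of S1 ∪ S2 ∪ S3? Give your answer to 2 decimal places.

59.00

By inclusion–exclusion:
Individual areas: |S1| = 30, |S2| = 24, |S3| = 20.
|S1∩S2|: x∈[3,6], y∈[4,6] → 3·2 = 6.
|S1∩S3|: x∈[1,4], y∈[4,6] → 3·2 = 6.
|S2∩S3|: x∈[3,4], y∈[1,6] → 1·5 = 5.
|S1∩S2∩S3| = 2.
|S1 ∪ S2 ∪ S3| = 74 − 17 + 2 = 59.00.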